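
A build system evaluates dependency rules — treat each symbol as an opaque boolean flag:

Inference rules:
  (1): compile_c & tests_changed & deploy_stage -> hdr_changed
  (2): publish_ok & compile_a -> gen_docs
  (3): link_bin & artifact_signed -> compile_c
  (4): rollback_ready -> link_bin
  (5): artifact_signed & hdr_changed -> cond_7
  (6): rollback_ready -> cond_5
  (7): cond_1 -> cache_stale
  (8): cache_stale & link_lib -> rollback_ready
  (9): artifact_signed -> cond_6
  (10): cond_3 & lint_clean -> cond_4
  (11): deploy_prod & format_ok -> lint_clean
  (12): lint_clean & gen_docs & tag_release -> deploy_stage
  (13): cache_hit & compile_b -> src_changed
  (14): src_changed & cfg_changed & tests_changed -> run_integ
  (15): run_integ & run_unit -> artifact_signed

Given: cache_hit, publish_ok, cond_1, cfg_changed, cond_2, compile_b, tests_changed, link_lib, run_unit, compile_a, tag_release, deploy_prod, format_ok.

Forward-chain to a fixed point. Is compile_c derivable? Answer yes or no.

Round 1 fires (2), (7), (11), (13), giving gen_docs, cache_stale, lint_clean, src_changed.
Round 2 fires (8), (12), (14), giving rollback_ready, deploy_stage, run_integ.
Round 3 fires (4), (6), (15), giving link_bin, cond_5, artifact_signed.
Round 4 fires (3), (9), giving compile_c, cond_6.
Round 5 fires (1), giving hdr_changed.
Round 6 fires (5), giving cond_7.
compile_c appears in round 4, so it is derivable.

yes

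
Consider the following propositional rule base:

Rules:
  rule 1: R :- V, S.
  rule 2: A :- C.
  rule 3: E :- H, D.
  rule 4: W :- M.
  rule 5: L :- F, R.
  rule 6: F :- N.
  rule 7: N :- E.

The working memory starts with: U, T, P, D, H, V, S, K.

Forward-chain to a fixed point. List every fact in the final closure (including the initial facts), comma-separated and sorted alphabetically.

D, E, F, H, K, L, N, P, R, S, T, U, V

[1] rule 1 [R :- V, S.]; rule 3 [E :- H, D.]. ⇒ new: R, E.
[2] rule 7 [N :- E.]. ⇒ new: N.
[3] rule 6 [F :- N.]. ⇒ new: F.
[4] rule 5 [L :- F, R.]. ⇒ new: L.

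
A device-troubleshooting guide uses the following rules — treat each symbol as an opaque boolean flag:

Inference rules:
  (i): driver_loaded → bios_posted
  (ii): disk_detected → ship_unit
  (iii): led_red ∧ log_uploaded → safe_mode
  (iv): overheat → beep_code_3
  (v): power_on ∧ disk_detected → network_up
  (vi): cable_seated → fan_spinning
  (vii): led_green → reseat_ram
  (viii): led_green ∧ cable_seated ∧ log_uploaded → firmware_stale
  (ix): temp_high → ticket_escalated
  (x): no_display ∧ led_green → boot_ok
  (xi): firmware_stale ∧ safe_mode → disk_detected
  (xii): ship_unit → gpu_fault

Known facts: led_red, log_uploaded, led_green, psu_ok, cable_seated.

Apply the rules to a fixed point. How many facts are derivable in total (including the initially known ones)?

12

[1] (iii) [led_red ∧ log_uploaded → safe_mode]; (vi) [cable_seated → fan_spinning]; (vii) [led_green → reseat_ram]; (viii) [led_green ∧ cable_seated ∧ log_uploaded → firmware_stale]. ⇒ new: safe_mode, fan_spinning, reseat_ram, firmware_stale.
[2] (xi) [firmware_stale ∧ safe_mode → disk_detected]. ⇒ new: disk_detected.
[3] (ii) [disk_detected → ship_unit]. ⇒ new: ship_unit.
[4] (xii) [ship_unit → gpu_fault]. ⇒ new: gpu_fault.
Closure: {cable_seated, disk_detected, fan_spinning, firmware_stale, gpu_fault, led_green, led_red, log_uploaded, psu_ok, reseat_ram, safe_mode, ship_unit} — 12 facts.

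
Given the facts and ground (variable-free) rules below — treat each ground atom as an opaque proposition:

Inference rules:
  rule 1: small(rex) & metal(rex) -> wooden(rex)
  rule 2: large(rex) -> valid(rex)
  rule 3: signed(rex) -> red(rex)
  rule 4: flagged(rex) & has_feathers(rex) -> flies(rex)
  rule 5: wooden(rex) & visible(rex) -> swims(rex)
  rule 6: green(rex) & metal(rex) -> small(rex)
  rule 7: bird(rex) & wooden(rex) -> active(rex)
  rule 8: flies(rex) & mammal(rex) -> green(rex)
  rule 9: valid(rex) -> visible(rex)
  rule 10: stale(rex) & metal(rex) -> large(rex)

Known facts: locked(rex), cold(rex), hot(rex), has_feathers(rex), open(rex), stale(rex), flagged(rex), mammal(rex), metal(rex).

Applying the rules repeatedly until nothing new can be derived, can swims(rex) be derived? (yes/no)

yes

[1] rule 4 [flagged(rex) & has_feathers(rex) -> flies(rex)]; rule 10 [stale(rex) & metal(rex) -> large(rex)]. ⇒ new: flies(rex), large(rex).
[2] rule 2 [large(rex) -> valid(rex)]; rule 8 [flies(rex) & mammal(rex) -> green(rex)]. ⇒ new: valid(rex), green(rex).
[3] rule 6 [green(rex) & metal(rex) -> small(rex)]; rule 9 [valid(rex) -> visible(rex)]. ⇒ new: small(rex), visible(rex).
[4] rule 1 [small(rex) & metal(rex) -> wooden(rex)]. ⇒ new: wooden(rex).
[5] rule 5 [wooden(rex) & visible(rex) -> swims(rex)]. ⇒ new: swims(rex).
swims(rex) appears in round 5, so it is derivable.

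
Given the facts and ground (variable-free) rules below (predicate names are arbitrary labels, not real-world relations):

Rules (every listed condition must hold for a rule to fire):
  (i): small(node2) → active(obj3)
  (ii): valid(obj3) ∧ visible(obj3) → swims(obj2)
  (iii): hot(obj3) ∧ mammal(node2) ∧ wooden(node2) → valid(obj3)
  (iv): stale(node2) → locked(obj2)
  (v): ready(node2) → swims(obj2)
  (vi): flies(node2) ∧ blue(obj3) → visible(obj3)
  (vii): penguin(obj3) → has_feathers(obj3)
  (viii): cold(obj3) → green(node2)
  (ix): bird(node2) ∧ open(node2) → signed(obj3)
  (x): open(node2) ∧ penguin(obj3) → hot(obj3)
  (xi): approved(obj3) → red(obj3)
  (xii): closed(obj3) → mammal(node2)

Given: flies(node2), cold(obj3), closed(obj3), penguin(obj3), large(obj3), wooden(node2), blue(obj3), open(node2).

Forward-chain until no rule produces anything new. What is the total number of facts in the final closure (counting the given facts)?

15

[1] (vi) [flies(node2) ∧ blue(obj3) → visible(obj3)]; (vii) [penguin(obj3) → has_feathers(obj3)]; (viii) [cold(obj3) → green(node2)]; (x) [open(node2) ∧ penguin(obj3) → hot(obj3)]; (xii) [closed(obj3) → mammal(node2)]. ⇒ new: visible(obj3), has_feathers(obj3), green(node2), hot(obj3), mammal(node2).
[2] (iii) [hot(obj3) ∧ mammal(node2) ∧ wooden(node2) → valid(obj3)]. ⇒ new: valid(obj3).
[3] (ii) [valid(obj3) ∧ visible(obj3) → swims(obj2)]. ⇒ new: swims(obj2).
Closure: {blue(obj3), closed(obj3), cold(obj3), flies(node2), green(node2), has_feathers(obj3), hot(obj3), large(obj3), mammal(node2), open(node2), penguin(obj3), swims(obj2), valid(obj3), visible(obj3), wooden(node2)} — 15 facts.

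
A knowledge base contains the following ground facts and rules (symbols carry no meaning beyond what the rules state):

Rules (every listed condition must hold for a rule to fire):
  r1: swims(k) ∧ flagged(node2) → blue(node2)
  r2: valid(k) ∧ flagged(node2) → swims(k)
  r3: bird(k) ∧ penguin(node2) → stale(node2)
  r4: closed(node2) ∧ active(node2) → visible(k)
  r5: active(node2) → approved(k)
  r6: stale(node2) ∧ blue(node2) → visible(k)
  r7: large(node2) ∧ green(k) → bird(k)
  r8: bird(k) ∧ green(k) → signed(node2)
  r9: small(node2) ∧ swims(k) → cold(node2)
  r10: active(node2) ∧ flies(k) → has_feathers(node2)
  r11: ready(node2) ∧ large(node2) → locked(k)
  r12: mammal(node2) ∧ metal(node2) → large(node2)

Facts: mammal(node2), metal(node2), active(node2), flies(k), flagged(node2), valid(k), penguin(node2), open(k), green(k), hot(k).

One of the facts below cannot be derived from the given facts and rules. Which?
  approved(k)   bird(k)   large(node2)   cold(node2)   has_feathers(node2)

cold(node2)

[1] r2 [valid(k) ∧ flagged(node2) → swims(k)]; r5 [active(node2) → approved(k)]; r10 [active(node2) ∧ flies(k) → has_feathers(node2)]; r12 [mammal(node2) ∧ metal(node2) → large(node2)]. ⇒ new: swims(k), approved(k), has_feathers(node2), large(node2).
[2] r1 [swims(k) ∧ flagged(node2) → blue(node2)]; r7 [large(node2) ∧ green(k) → bird(k)]. ⇒ new: blue(node2), bird(k).
[3] r3 [bird(k) ∧ penguin(node2) → stale(node2)]; r8 [bird(k) ∧ green(k) → signed(node2)]. ⇒ new: stale(node2), signed(node2).
[4] r6 [stale(node2) ∧ blue(node2) → visible(k)]. ⇒ new: visible(k).
Derived: approved(k) (round 1), has_feathers(node2) (round 1), bird(k) (round 2), large(node2) (round 1). cold(node2) never appears in any round.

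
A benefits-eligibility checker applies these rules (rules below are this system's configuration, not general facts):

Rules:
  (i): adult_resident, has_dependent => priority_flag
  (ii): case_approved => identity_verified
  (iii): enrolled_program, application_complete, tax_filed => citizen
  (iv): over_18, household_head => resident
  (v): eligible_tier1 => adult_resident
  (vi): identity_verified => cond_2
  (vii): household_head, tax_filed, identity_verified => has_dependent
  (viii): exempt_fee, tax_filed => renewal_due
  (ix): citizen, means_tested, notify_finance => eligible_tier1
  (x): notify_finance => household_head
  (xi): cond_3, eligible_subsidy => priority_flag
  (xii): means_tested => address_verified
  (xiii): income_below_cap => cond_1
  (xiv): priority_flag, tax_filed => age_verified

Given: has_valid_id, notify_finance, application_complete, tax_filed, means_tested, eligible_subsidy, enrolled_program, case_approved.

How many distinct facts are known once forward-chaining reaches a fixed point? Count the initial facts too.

18

Round 1 — (ii), (iii), (x), (xii), derive identity_verified, citizen, household_head, address_verified.
Round 2 — (vi), (vii), (ix), derive cond_2, has_dependent, eligible_tier1.
Round 3 — (v), derive adult_resident.
Round 4 — (i), derive priority_flag.
Round 5 — (xiv), derive age_verified.
Closure: {address_verified, adult_resident, age_verified, application_complete, case_approved, citizen, cond_2, eligible_subsidy, eligible_tier1, enrolled_program, has_dependent, has_valid_id, household_head, identity_verified, means_tested, notify_finance, priority_flag, tax_filed} — 18 facts.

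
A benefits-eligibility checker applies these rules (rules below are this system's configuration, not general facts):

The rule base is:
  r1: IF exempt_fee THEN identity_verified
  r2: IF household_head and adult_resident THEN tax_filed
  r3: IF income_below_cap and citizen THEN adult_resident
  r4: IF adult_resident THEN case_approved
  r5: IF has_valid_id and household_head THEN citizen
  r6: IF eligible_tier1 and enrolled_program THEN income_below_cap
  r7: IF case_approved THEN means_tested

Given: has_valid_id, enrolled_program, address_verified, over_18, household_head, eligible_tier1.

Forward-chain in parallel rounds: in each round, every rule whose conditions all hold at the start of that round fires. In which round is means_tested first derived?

Round 1 fires r5, r6, giving citizen, income_below_cap.
Round 2 fires r3, giving adult_resident.
Round 3 fires r2, r4, giving tax_filed, case_approved.
Round 4 fires r7, giving means_tested.
means_tested first appears in round 4.

4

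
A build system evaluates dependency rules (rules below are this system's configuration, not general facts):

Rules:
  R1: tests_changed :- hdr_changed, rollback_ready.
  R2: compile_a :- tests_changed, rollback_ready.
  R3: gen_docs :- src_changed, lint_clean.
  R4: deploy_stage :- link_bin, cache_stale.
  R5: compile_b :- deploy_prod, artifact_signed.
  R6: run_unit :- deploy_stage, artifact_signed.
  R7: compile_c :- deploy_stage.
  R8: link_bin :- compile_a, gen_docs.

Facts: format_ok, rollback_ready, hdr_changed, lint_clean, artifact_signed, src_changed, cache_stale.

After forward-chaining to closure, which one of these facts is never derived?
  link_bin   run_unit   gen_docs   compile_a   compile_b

Round 1 — R1, R3, derive tests_changed, gen_docs.
Round 2 — R2, derive compile_a.
Round 3 — R8, derive link_bin.
Round 4 — R4, derive deploy_stage.
Round 5 — R6, R7, derive run_unit, compile_c.
Derived: compile_a (round 2), run_unit (round 5), link_bin (round 3), gen_docs (round 1). compile_b never appears in any round.

compile_b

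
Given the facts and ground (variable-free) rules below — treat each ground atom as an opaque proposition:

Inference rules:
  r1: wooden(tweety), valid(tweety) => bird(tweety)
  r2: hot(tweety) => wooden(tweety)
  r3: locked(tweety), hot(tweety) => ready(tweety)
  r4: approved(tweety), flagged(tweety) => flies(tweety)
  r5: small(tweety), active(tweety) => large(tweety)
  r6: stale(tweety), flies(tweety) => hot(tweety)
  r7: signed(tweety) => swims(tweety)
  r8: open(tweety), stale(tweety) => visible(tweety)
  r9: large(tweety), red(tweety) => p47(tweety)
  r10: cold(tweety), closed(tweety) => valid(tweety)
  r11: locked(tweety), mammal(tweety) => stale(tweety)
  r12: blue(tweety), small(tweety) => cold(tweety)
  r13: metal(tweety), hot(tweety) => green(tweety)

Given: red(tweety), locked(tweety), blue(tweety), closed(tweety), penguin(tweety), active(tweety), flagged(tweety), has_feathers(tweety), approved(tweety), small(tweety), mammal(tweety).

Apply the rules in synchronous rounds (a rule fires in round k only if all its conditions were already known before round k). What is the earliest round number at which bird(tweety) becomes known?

Round 1: r4 [approved(tweety), flagged(tweety) => flies(tweety)]; r5 [small(tweety), active(tweety) => large(tweety)]; r11 [locked(tweety), mammal(tweety) => stale(tweety)]; r12 [blue(tweety), small(tweety) => cold(tweety)]. New: flies(tweety), large(tweety), stale(tweety), cold(tweety).
Round 2: r6 [stale(tweety), flies(tweety) => hot(tweety)]; r9 [large(tweety), red(tweety) => p47(tweety)]; r10 [cold(tweety), closed(tweety) => valid(tweety)]. New: hot(tweety), p47(tweety), valid(tweety).
Round 3: r2 [hot(tweety) => wooden(tweety)]; r3 [locked(tweety), hot(tweety) => ready(tweety)]. New: wooden(tweety), ready(tweety).
Round 4: r1 [wooden(tweety), valid(tweety) => bird(tweety)]. New: bird(tweety).
bird(tweety) first appears in round 4.

4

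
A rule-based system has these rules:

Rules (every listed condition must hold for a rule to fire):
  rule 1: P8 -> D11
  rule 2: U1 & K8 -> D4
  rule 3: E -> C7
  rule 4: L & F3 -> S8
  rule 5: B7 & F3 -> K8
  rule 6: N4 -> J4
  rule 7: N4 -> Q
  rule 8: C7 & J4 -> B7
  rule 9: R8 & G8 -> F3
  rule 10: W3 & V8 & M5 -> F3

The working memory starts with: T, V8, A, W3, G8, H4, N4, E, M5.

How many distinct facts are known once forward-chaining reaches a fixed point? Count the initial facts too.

15

Round 1: rule 3 [E -> C7]; rule 6 [N4 -> J4]; rule 7 [N4 -> Q]; rule 10 [W3 & V8 & M5 -> F3]. Adds C7, J4, Q, F3.
Round 2: rule 8 [C7 & J4 -> B7]. Adds B7.
Round 3: rule 5 [B7 & F3 -> K8]. Adds K8.
Closure: {A, B7, C7, E, F3, G8, H4, J4, K8, M5, N4, Q, T, V8, W3} — 15 facts.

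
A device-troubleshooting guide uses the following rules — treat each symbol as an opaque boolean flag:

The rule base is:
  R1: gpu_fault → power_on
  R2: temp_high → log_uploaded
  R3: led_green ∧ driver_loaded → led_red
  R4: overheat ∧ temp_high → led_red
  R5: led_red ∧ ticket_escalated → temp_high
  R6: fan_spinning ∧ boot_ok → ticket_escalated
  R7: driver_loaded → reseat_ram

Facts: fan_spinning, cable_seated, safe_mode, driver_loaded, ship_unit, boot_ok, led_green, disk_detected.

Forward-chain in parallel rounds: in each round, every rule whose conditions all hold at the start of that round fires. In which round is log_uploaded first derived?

Round 1: R3 [led_green ∧ driver_loaded → led_red]; R6 [fan_spinning ∧ boot_ok → ticket_escalated]; R7 [driver_loaded → reseat_ram]. New: led_red, ticket_escalated, reseat_ram.
Round 2: R5 [led_red ∧ ticket_escalated → temp_high]. New: temp_high.
Round 3: R2 [temp_high → log_uploaded]. New: log_uploaded.
log_uploaded first appears in round 3.

3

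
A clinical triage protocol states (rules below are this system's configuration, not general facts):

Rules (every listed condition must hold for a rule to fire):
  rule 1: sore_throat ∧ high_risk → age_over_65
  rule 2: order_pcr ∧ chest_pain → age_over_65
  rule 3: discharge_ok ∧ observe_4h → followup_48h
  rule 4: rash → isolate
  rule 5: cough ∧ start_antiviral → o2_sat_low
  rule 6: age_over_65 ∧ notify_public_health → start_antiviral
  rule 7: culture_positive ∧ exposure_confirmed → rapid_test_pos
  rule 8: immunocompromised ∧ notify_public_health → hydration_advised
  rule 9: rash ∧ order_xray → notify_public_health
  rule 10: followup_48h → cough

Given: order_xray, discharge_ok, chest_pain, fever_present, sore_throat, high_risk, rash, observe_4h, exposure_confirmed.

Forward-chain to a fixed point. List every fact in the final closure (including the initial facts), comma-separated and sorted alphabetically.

Round 1 fires rule 1, rule 3, rule 4, rule 9, giving age_over_65, followup_48h, isolate, notify_public_health.
Round 2 fires rule 6, rule 10, giving start_antiviral, cough.
Round 3 fires rule 5, giving o2_sat_low.

age_over_65, chest_pain, cough, discharge_ok, exposure_confirmed, fever_present, followup_48h, high_risk, isolate, notify_public_health, o2_sat_low, observe_4h, order_xray, rash, sore_throat, start_antiviral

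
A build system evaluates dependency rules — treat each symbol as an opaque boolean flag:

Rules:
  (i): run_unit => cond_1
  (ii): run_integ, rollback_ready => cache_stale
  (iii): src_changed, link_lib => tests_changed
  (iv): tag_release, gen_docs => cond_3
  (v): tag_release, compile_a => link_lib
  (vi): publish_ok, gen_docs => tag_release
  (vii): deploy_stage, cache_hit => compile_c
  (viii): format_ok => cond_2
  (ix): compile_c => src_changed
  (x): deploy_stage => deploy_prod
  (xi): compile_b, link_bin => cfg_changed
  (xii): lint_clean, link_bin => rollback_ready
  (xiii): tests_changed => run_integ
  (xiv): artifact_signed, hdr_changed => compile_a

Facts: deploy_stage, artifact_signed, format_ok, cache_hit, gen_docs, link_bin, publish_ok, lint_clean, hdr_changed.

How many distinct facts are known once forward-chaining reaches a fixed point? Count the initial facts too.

Round 1 fires (vi), (vii), (viii), (x), (xii), (xiv), giving tag_release, compile_c, cond_2, deploy_prod, rollback_ready, compile_a.
Round 2 fires (iv), (v), (ix), giving cond_3, link_lib, src_changed.
Round 3 fires (iii), giving tests_changed.
Round 4 fires (xiii), giving run_integ.
Round 5 fires (ii), giving cache_stale.
Closure: {artifact_signed, cache_hit, cache_stale, compile_a, compile_c, cond_2, cond_3, deploy_prod, deploy_stage, format_ok, gen_docs, hdr_changed, link_bin, link_lib, lint_clean, publish_ok, rollback_ready, run_integ, src_changed, tag_release, tests_changed} — 21 facts.

21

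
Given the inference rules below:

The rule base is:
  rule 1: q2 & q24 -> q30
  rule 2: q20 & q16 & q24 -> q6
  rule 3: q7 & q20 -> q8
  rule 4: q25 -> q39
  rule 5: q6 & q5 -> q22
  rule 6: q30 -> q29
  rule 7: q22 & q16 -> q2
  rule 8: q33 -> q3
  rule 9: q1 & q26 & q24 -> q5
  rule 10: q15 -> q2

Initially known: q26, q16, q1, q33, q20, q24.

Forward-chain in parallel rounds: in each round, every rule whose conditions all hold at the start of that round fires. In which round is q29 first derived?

Round 1 — rule 2, rule 8, rule 9, derive q6, q3, q5.
Round 2 — rule 5, derive q22.
Round 3 — rule 7, derive q2.
Round 4 — rule 1, derive q30.
Round 5 — rule 6, derive q29.
q29 first appears in round 5.

5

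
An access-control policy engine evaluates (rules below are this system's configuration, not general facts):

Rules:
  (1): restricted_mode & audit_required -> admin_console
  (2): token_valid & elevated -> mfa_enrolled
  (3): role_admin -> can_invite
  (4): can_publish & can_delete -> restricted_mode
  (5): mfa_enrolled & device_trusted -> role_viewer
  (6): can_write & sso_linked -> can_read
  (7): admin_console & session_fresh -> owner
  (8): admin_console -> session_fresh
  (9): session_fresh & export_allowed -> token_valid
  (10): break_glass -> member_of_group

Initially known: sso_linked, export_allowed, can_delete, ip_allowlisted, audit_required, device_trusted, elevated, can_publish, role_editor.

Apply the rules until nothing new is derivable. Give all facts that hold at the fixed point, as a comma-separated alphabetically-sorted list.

admin_console, audit_required, can_delete, can_publish, device_trusted, elevated, export_allowed, ip_allowlisted, mfa_enrolled, owner, restricted_mode, role_editor, role_viewer, session_fresh, sso_linked, token_valid

Round 1: (4) [can_publish & can_delete -> restricted_mode]. Adds restricted_mode.
Round 2: (1) [restricted_mode & audit_required -> admin_console]. Adds admin_console.
Round 3: (8) [admin_console -> session_fresh]. Adds session_fresh.
Round 4: (7) [admin_console & session_fresh -> owner]; (9) [session_fresh & export_allowed -> token_valid]. Adds owner, token_valid.
Round 5: (2) [token_valid & elevated -> mfa_enrolled]. Adds mfa_enrolled.
Round 6: (5) [mfa_enrolled & device_trusted -> role_viewer]. Adds role_viewer.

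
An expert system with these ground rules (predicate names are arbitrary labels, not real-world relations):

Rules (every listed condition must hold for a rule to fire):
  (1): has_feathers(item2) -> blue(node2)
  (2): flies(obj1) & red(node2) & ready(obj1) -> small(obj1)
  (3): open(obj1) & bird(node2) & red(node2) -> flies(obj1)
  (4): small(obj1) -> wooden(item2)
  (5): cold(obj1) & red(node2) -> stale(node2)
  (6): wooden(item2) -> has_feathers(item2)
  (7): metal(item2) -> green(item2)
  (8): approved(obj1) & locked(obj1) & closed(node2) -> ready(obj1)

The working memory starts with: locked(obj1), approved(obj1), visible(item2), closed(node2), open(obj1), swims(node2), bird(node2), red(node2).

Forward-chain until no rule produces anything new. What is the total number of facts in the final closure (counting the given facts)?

[1] (3) [open(obj1) & bird(node2) & red(node2) -> flies(obj1)]; (8) [approved(obj1) & locked(obj1) & closed(node2) -> ready(obj1)]. ⇒ new: flies(obj1), ready(obj1).
[2] (2) [flies(obj1) & red(node2) & ready(obj1) -> small(obj1)]. ⇒ new: small(obj1).
[3] (4) [small(obj1) -> wooden(item2)]. ⇒ new: wooden(item2).
[4] (6) [wooden(item2) -> has_feathers(item2)]. ⇒ new: has_feathers(item2).
[5] (1) [has_feathers(item2) -> blue(node2)]. ⇒ new: blue(node2).
Closure: {approved(obj1), bird(node2), blue(node2), closed(node2), flies(obj1), has_feathers(item2), locked(obj1), open(obj1), ready(obj1), red(node2), small(obj1), swims(node2), visible(item2), wooden(item2)} — 14 facts.

14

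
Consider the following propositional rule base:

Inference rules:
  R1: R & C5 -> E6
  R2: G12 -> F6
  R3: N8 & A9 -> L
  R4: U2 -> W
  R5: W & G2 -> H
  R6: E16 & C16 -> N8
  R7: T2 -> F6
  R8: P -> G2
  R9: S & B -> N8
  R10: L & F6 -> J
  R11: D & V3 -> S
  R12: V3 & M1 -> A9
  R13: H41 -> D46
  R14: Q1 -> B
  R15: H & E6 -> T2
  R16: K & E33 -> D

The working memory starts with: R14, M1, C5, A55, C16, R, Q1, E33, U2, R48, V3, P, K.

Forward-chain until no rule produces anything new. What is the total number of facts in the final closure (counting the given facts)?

26

Round 1: R1 [R & C5 -> E6]; R4 [U2 -> W]; R8 [P -> G2]; R12 [V3 & M1 -> A9]; R14 [Q1 -> B]; R16 [K & E33 -> D]. New: E6, W, G2, A9, B, D.
Round 2: R5 [W & G2 -> H]; R11 [D & V3 -> S]. New: H, S.
Round 3: R9 [S & B -> N8]; R15 [H & E6 -> T2]. New: N8, T2.
Round 4: R3 [N8 & A9 -> L]; R7 [T2 -> F6]. New: L, F6.
Round 5: R10 [L & F6 -> J]. New: J.
Closure: {A55, A9, B, C16, C5, D, E33, E6, F6, G2, H, J, K, L, M1, N8, P, Q1, R, R14, R48, S, T2, U2, V3, W} — 26 facts.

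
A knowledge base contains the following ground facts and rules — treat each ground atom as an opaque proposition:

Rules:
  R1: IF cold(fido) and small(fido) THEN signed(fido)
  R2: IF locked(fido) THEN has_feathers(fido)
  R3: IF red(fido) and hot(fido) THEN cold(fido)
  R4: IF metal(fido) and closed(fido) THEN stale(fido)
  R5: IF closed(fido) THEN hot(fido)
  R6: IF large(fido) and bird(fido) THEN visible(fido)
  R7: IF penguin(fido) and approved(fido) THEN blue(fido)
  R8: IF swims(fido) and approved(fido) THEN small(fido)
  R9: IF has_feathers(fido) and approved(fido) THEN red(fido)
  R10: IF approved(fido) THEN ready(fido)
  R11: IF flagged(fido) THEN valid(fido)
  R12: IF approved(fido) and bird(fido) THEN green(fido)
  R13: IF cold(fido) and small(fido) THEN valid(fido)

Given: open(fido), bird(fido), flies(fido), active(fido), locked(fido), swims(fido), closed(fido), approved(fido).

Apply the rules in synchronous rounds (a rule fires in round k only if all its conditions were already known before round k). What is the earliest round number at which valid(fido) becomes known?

4

Round 1 fires R2, R5, R8, R10, R12, giving has_feathers(fido), hot(fido), small(fido), ready(fido), green(fido).
Round 2 fires R9, giving red(fido).
Round 3 fires R3, giving cold(fido).
Round 4 fires R1, R13, giving signed(fido), valid(fido).
valid(fido) first appears in round 4.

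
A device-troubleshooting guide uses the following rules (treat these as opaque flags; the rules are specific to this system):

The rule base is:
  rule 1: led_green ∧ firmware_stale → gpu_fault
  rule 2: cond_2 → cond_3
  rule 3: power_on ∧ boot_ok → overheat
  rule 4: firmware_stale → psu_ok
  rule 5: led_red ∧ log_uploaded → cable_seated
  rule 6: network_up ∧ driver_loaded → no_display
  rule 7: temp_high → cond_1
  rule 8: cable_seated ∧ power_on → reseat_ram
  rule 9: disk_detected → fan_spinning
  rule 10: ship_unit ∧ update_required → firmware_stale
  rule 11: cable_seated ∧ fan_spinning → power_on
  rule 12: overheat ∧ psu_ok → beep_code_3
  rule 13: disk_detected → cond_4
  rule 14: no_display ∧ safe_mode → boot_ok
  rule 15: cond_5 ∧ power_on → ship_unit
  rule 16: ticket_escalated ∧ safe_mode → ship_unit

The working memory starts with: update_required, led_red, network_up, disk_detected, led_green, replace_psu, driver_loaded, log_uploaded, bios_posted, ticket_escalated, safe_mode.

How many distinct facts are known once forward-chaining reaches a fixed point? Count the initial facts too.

Round 1: rule 5 [led_red ∧ log_uploaded → cable_seated]; rule 6 [network_up ∧ driver_loaded → no_display]; rule 9 [disk_detected → fan_spinning]; rule 13 [disk_detected → cond_4]; rule 16 [ticket_escalated ∧ safe_mode → ship_unit]. New: cable_seated, no_display, fan_spinning, cond_4, ship_unit.
Round 2: rule 10 [ship_unit ∧ update_required → firmware_stale]; rule 11 [cable_seated ∧ fan_spinning → power_on]; rule 14 [no_display ∧ safe_mode → boot_ok]. New: firmware_stale, power_on, boot_ok.
Round 3: rule 1 [led_green ∧ firmware_stale → gpu_fault]; rule 3 [power_on ∧ boot_ok → overheat]; rule 4 [firmware_stale → psu_ok]; rule 8 [cable_seated ∧ power_on → reseat_ram]. New: gpu_fault, overheat, psu_ok, reseat_ram.
Round 4: rule 12 [overheat ∧ psu_ok → beep_code_3]. New: beep_code_3.
Closure: {beep_code_3, bios_posted, boot_ok, cable_seated, cond_4, disk_detected, driver_loaded, fan_spinning, firmware_stale, gpu_fault, led_green, led_red, log_uploaded, network_up, no_display, overheat, power_on, psu_ok, replace_psu, reseat_ram, safe_mode, ship_unit, ticket_escalated, update_required} — 24 facts.

24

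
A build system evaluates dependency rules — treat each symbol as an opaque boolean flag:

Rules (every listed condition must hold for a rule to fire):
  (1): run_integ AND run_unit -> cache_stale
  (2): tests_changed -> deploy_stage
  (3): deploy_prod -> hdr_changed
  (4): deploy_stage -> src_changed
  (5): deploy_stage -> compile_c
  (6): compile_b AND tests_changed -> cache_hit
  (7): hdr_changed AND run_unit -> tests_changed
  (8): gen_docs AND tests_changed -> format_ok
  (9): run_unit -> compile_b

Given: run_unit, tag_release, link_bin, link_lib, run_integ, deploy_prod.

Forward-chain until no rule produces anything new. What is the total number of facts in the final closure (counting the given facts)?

14

[1] (1) [run_integ AND run_unit -> cache_stale]; (3) [deploy_prod -> hdr_changed]; (9) [run_unit -> compile_b]. ⇒ new: cache_stale, hdr_changed, compile_b.
[2] (7) [hdr_changed AND run_unit -> tests_changed]. ⇒ new: tests_changed.
[3] (2) [tests_changed -> deploy_stage]; (6) [compile_b AND tests_changed -> cache_hit]. ⇒ new: deploy_stage, cache_hit.
[4] (4) [deploy_stage -> src_changed]; (5) [deploy_stage -> compile_c]. ⇒ new: src_changed, compile_c.
Closure: {cache_hit, cache_stale, compile_b, compile_c, deploy_prod, deploy_stage, hdr_changed, link_bin, link_lib, run_integ, run_unit, src_changed, tag_release, tests_changed} — 14 facts.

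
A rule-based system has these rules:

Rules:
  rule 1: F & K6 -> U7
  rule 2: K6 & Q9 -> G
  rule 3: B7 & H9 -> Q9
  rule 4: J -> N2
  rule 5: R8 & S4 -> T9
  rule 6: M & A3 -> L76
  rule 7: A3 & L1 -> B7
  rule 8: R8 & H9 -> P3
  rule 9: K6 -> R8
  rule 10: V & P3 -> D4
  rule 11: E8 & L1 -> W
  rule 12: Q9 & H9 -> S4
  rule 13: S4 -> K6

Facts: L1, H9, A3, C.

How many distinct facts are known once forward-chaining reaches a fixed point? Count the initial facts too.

Round 1: rule 7 [A3 & L1 -> B7]. New: B7.
Round 2: rule 3 [B7 & H9 -> Q9]. New: Q9.
Round 3: rule 12 [Q9 & H9 -> S4]. New: S4.
Round 4: rule 13 [S4 -> K6]. New: K6.
Round 5: rule 2 [K6 & Q9 -> G]; rule 9 [K6 -> R8]. New: G, R8.
Round 6: rule 5 [R8 & S4 -> T9]; rule 8 [R8 & H9 -> P3]. New: T9, P3.
Closure: {A3, B7, C, G, H9, K6, L1, P3, Q9, R8, S4, T9} — 12 facts.

12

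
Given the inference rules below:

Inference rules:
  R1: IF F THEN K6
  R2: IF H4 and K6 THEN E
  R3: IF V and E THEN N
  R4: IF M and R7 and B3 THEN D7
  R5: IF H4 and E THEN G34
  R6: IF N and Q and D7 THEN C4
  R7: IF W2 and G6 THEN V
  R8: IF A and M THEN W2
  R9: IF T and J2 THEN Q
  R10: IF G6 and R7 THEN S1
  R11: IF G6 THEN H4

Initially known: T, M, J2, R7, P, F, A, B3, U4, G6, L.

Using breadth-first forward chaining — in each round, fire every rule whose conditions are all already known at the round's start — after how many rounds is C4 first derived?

4

Round 1: R1 [IF F THEN K6]; R4 [IF M and R7 and B3 THEN D7]; R8 [IF A and M THEN W2]; R9 [IF T and J2 THEN Q]; R10 [IF G6 and R7 THEN S1]; R11 [IF G6 THEN H4]. Adds K6, D7, W2, Q, S1, H4.
Round 2: R2 [IF H4 and K6 THEN E]; R7 [IF W2 and G6 THEN V]. Adds E, V.
Round 3: R3 [IF V and E THEN N]; R5 [IF H4 and E THEN G34]. Adds N, G34.
Round 4: R6 [IF N and Q and D7 THEN C4]. Adds C4.
C4 first appears in round 4.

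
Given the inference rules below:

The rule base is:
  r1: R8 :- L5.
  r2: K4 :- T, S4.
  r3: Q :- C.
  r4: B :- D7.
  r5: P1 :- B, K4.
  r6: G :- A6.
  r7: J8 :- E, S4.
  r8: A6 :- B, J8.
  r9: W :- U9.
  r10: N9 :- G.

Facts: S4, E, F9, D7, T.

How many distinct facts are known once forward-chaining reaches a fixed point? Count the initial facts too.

12

Round 1 fires r2, r4, r7, giving K4, B, J8.
Round 2 fires r5, r8, giving P1, A6.
Round 3 fires r6, giving G.
Round 4 fires r10, giving N9.
Closure: {A6, B, D7, E, F9, G, J8, K4, N9, P1, S4, T} — 12 facts.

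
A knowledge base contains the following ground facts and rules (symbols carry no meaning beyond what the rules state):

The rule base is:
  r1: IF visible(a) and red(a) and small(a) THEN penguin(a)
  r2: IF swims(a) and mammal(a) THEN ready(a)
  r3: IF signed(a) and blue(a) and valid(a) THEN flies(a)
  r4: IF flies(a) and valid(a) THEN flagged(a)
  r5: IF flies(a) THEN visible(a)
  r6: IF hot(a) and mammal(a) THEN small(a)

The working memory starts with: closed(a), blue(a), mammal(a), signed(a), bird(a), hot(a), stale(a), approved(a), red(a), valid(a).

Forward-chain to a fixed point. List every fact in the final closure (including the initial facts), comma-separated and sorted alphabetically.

approved(a), bird(a), blue(a), closed(a), flagged(a), flies(a), hot(a), mammal(a), penguin(a), red(a), signed(a), small(a), stale(a), valid(a), visible(a)

[1] r3 [IF signed(a) and blue(a) and valid(a) THEN flies(a)]; r6 [IF hot(a) and mammal(a) THEN small(a)]. ⇒ new: flies(a), small(a).
[2] r4 [IF flies(a) and valid(a) THEN flagged(a)]; r5 [IF flies(a) THEN visible(a)]. ⇒ new: flagged(a), visible(a).
[3] r1 [IF visible(a) and red(a) and small(a) THEN penguin(a)]. ⇒ new: penguin(a).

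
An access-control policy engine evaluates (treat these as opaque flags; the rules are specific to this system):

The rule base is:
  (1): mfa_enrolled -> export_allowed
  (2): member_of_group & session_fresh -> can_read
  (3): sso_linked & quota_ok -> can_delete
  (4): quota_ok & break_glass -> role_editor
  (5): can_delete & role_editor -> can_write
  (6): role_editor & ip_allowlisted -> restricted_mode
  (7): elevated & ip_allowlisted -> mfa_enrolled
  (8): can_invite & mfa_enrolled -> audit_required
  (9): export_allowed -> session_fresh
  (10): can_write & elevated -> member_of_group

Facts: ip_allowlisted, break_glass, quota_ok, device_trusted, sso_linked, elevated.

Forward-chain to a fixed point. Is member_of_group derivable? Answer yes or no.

Round 1 fires (3), (4), (7), giving can_delete, role_editor, mfa_enrolled.
Round 2 fires (1), (5), (6), giving export_allowed, can_write, restricted_mode.
Round 3 fires (9), (10), giving session_fresh, member_of_group.
Round 4 fires (2), giving can_read.
member_of_group appears in round 3, so it is derivable.

yes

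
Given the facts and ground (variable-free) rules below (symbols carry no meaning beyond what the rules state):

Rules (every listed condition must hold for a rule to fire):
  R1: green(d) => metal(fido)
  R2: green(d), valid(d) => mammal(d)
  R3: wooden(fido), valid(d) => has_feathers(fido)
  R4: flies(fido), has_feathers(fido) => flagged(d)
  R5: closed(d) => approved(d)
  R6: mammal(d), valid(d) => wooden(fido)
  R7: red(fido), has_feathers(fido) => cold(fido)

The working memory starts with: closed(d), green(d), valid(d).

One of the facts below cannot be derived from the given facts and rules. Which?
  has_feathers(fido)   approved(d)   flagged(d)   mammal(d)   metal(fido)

Round 1: R1 [green(d) => metal(fido)]; R2 [green(d), valid(d) => mammal(d)]; R5 [closed(d) => approved(d)]. New: metal(fido), mammal(d), approved(d).
Round 2: R6 [mammal(d), valid(d) => wooden(fido)]. New: wooden(fido).
Round 3: R3 [wooden(fido), valid(d) => has_feathers(fido)]. New: has_feathers(fido).
Derived: approved(d) (round 1), has_feathers(fido) (round 3), metal(fido) (round 1), mammal(d) (round 1). flagged(d) never appears in any round.

flagged(d)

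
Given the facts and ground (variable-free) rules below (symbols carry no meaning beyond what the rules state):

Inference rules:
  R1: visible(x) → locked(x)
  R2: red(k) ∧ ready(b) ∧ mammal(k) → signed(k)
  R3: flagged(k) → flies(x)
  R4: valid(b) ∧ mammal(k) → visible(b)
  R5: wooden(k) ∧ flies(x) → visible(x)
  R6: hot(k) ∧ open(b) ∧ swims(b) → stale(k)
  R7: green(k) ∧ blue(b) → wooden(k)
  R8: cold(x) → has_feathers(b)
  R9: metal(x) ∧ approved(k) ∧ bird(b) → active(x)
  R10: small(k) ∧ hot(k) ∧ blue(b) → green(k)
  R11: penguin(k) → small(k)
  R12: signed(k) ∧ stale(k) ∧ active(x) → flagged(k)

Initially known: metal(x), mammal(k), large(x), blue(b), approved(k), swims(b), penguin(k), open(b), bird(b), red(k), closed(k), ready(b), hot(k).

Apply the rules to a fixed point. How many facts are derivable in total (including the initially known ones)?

Round 1: R2 [red(k) ∧ ready(b) ∧ mammal(k) → signed(k)]; R6 [hot(k) ∧ open(b) ∧ swims(b) → stale(k)]; R9 [metal(x) ∧ approved(k) ∧ bird(b) → active(x)]; R11 [penguin(k) → small(k)]. Adds signed(k), stale(k), active(x), small(k).
Round 2: R10 [small(k) ∧ hot(k) ∧ blue(b) → green(k)]; R12 [signed(k) ∧ stale(k) ∧ active(x) → flagged(k)]. Adds green(k), flagged(k).
Round 3: R3 [flagged(k) → flies(x)]; R7 [green(k) ∧ blue(b) → wooden(k)]. Adds flies(x), wooden(k).
Round 4: R5 [wooden(k) ∧ flies(x) → visible(x)]. Adds visible(x).
Round 5: R1 [visible(x) → locked(x)]. Adds locked(x).
Closure: {active(x), approved(k), bird(b), blue(b), closed(k), flagged(k), flies(x), green(k), hot(k), large(x), locked(x), mammal(k), metal(x), open(b), penguin(k), ready(b), red(k), signed(k), small(k), stale(k), swims(b), visible(x), wooden(k)} — 23 facts.

23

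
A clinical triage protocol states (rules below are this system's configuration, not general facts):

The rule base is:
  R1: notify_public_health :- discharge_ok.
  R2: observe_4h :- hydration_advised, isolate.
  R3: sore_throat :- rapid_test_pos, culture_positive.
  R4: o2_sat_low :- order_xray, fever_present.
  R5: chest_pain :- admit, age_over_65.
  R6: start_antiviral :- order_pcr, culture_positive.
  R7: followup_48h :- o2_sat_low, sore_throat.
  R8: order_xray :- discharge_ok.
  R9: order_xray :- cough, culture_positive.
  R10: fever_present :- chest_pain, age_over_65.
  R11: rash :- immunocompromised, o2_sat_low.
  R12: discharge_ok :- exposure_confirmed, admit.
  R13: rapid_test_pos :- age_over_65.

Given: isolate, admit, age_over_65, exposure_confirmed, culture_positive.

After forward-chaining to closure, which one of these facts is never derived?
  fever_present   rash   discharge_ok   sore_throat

Round 1 — R5, R12, R13, derive chest_pain, discharge_ok, rapid_test_pos.
Round 2 — R1, R3, R8, R10, derive notify_public_health, sore_throat, order_xray, fever_present.
Round 3 — R4, derive o2_sat_low.
Round 4 — R7, derive followup_48h.
Derived: sore_throat (round 2), discharge_ok (round 1), fever_present (round 2). rash never appears in any round.

rash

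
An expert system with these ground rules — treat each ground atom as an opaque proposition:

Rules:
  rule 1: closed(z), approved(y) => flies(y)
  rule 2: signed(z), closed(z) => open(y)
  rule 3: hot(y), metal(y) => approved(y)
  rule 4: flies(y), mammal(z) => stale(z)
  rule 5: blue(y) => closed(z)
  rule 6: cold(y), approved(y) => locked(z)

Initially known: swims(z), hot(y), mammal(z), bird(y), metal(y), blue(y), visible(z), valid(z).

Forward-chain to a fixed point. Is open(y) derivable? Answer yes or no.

Round 1: rule 3 [hot(y), metal(y) => approved(y)]; rule 5 [blue(y) => closed(z)]. New: approved(y), closed(z).
Round 2: rule 1 [closed(z), approved(y) => flies(y)]. New: flies(y).
Round 3: rule 4 [flies(y), mammal(z) => stale(z)]. New: stale(z).
Fixed point reached. open(y) is concluded only by rule 2; rule 2 needs signed(z) (never derived).

no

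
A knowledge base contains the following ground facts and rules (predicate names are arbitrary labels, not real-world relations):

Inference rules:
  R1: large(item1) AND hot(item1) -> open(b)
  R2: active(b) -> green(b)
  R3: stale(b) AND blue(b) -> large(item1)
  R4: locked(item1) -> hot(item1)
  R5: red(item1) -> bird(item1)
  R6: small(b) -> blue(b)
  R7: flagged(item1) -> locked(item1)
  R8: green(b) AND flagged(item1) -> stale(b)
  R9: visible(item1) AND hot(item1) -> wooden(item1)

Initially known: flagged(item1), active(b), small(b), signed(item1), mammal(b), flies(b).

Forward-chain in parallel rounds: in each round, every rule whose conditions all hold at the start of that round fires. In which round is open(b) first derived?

4

Round 1: R2 [active(b) -> green(b)]; R6 [small(b) -> blue(b)]; R7 [flagged(item1) -> locked(item1)]. New: green(b), blue(b), locked(item1).
Round 2: R4 [locked(item1) -> hot(item1)]; R8 [green(b) AND flagged(item1) -> stale(b)]. New: hot(item1), stale(b).
Round 3: R3 [stale(b) AND blue(b) -> large(item1)]. New: large(item1).
Round 4: R1 [large(item1) AND hot(item1) -> open(b)]. New: open(b).
open(b) first appears in round 4.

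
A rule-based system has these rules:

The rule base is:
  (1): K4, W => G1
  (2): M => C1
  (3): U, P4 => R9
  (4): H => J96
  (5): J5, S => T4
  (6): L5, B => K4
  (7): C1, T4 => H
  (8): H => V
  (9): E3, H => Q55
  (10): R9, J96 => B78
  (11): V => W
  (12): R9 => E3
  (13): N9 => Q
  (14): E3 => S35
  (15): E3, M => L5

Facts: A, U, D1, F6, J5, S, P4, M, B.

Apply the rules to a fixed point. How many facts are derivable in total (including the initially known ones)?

Round 1: (2) [M => C1]; (3) [U, P4 => R9]; (5) [J5, S => T4]. Adds C1, R9, T4.
Round 2: (7) [C1, T4 => H]; (12) [R9 => E3]. Adds H, E3.
Round 3: (4) [H => J96]; (8) [H => V]; (9) [E3, H => Q55]; (14) [E3 => S35]; (15) [E3, M => L5]. Adds J96, V, Q55, S35, L5.
Round 4: (6) [L5, B => K4]; (10) [R9, J96 => B78]; (11) [V => W]. Adds K4, B78, W.
Round 5: (1) [K4, W => G1]. Adds G1.
Closure: {A, B, B78, C1, D1, E3, F6, G1, H, J5, J96, K4, L5, M, P4, Q55, R9, S, S35, T4, U, V, W} — 23 facts.

23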